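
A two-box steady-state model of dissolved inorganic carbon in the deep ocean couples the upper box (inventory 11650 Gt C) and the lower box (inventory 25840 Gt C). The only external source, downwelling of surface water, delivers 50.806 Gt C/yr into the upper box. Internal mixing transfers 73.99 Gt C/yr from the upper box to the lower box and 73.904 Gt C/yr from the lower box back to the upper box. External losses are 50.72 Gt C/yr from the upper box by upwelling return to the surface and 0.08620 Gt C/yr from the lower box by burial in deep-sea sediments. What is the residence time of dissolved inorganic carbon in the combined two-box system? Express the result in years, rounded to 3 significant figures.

For the system as a whole, the A↔B exchange is internal and contributes nothing to the throughput; only the external sinks remove mass.
M_total = 11650 + 25840 = 37490 Gt C.
ΣF_external_out = 50.72 + 0.08620 = 50.806 Gt C/yr.
τ = M_total / ΣF_ext = 37490 / 50.806 = 737.9 yr.

738 yr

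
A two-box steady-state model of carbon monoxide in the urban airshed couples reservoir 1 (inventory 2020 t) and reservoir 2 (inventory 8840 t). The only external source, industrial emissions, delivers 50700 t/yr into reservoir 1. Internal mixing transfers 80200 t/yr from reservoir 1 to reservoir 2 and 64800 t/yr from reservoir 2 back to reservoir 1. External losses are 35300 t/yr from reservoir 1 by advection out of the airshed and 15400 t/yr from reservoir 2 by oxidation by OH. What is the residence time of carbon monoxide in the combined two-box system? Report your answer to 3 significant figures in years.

0.214 yr

Treat the two boxes together as one reservoir: the mixing fluxes between them are internal recycling, so τ = ΣM / Σ(external losses).
M_total = 2020 + 8840 = 10860 t.
ΣF_external_out = 35300 + 15400 = 50700 t/yr.
τ = M_total / ΣF_ext = 10860 / 50700 = 0.2142 yr.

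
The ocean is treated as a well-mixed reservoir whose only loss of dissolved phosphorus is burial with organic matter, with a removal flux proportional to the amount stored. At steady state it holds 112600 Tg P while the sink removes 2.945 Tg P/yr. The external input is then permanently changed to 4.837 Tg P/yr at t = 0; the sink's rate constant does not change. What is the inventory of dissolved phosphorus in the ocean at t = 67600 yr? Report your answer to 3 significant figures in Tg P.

173000 Tg P

τ = M₀/F₀ = 112600/2.945 = 38230 yr; rate constant k = 1/τ.
New steady state M_∞ = F₁/k = F₁·τ = 4.837 × 38230 = 184940 Tg P.
M(t) = M_∞ + (M₀ − M_∞)·e^(−t/τ); t/τ = 67600/38230 = 1.768, so e^(−t/τ) = 0.1707.
M(t) = 184940 − 72340 × 0.1707 = 172590 Tg P.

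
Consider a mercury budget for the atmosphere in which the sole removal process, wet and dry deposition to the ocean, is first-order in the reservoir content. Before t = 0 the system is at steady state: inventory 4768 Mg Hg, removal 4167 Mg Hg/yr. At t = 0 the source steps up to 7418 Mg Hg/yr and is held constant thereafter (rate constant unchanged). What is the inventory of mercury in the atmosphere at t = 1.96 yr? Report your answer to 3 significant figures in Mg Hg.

7820 Mg Hg

The sink rate constant is k = F₀/M₀ = 4167/4768 = 0.8740 yr⁻¹.
Solving dM/dt = F₁ − kM with M(0) = M₀ gives M(t) = F₁/k + (M₀ − F₁/k)·e^(−kt).
F₁/k = 7418/0.8740 = 8487.9 Mg Hg; kt = 0.8740 × 1.96 = 1.713, e^(−kt) = 0.1803.
M(1.96) = 8487.9 + (4768 − 8487.9) × 0.1803 = 8487.9 − 670.8 = 7817.1 Mg Hg.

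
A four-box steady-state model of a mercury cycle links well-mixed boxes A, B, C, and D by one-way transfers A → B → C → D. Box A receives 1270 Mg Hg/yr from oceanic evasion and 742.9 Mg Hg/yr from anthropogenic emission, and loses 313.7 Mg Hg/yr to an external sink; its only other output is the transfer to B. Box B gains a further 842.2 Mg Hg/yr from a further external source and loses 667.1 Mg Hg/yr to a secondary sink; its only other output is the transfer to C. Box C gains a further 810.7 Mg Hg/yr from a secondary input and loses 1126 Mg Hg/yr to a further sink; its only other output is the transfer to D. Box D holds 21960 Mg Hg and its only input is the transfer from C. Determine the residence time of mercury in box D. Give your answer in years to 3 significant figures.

14.1 yr

Box A: F(A→B) = (1270 + 742.9) − 313.7 = 1699.2 Mg Hg/yr.
Box B: F(B→C) = (1699.2 + 842.2) − 667.1 = 1874.3 Mg Hg/yr.
Box C: F(C→D) = (1874.3 + 810.7) − 1126 = 1559.0 Mg Hg/yr.
Box D throughput = its input = 1559.0 Mg Hg/yr; τ = 21960 / 1559.0 = 14.09 yr.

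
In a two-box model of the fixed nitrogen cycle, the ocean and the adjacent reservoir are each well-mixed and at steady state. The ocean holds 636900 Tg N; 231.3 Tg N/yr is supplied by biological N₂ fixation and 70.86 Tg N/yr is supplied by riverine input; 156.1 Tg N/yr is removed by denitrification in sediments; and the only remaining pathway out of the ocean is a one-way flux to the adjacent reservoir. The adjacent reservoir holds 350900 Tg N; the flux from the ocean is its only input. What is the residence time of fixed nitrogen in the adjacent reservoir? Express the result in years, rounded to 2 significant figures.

Balance the ocean: ΣF_in = 231.3 + 70.86 = 302.16 Tg N/yr.
Flux to the adjacent reservoir = ΣF_in − (156.1) = 146.06 Tg N/yr.
At steady state the output of the adjacent reservoir equals its input, 146.06 Tg N/yr.
τ = M / F = 350900 / 146.06 = 2402 yr.

2400 yr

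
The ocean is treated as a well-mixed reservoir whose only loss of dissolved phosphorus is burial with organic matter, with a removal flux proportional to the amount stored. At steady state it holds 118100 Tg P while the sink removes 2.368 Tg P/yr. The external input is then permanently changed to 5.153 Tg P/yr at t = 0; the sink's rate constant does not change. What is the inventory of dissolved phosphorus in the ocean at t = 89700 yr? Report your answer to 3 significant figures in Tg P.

234000 Tg P

The sink rate constant is k = F₀/M₀ = 2.368/118100 = 2.005×10^-5 yr⁻¹.
Solving dM/dt = F₁ − kM with M(0) = M₀ gives M(t) = F₁/k + (M₀ − F₁/k)·e^(−kt).
F₁/k = 5.153/2.005×10^-5 = 257000 Tg P; kt = 2.005×10^-5 × 89700 = 1.799, e^(−kt) = 0.1655.
M(89700) = 257000 + (118100 − 257000) × 0.1655 = 257000 − 22990 = 234000 Tg P.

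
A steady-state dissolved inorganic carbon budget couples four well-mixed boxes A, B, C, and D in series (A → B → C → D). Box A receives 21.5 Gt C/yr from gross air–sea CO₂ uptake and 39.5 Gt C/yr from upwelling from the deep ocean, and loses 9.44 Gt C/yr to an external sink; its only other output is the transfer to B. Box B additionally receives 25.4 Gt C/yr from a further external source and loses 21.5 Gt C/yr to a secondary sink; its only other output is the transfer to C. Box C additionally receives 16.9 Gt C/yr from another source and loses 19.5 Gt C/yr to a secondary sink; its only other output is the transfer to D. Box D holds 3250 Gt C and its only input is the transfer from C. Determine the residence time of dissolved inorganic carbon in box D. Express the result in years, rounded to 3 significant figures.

61.5 yr

Box A: F(A→B) = (21.5 + 39.5) − 9.44 = 51.560 Gt C/yr.
Box B: F(B→C) = (51.560 + 25.4) − 21.5 = 55.460 Gt C/yr.
Box C: F(C→D) = (55.460 + 16.9) − 19.5 = 52.860 Gt C/yr.
Box D throughput = its input = 52.860 Gt C/yr; τ = 3250 / 52.860 = 61.48 yr.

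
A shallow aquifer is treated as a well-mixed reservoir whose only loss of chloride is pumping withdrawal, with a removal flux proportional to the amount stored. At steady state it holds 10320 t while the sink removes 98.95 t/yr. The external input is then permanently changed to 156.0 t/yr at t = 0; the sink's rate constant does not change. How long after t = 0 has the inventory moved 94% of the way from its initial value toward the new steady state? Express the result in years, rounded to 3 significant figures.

τ = M₀/F₀ = 10320/98.95 = 104.3 yr.
The remaining gap fraction is e^(−t/τ); 94% covered ⇒ e^(−t/τ) = 0.0600.
t = −τ ln(0.0600) = 104.3 × 2.813 = 293.4 yr.

293 yr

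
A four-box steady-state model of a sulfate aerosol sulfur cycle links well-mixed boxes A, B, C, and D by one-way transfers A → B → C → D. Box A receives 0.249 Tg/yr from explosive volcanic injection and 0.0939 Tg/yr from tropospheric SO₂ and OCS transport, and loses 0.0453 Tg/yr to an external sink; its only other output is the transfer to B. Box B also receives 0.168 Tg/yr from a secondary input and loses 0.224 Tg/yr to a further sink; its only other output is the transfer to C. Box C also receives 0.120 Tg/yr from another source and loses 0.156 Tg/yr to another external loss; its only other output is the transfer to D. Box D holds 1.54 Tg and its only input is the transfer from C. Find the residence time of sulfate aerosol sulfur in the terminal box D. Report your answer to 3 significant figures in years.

7.49 yr

Box A: F(A→B) = (0.249 + 0.0939) − 0.0453 = 0.29760 Tg/yr.
Box B: F(B→C) = (0.29760 + 0.168) − 0.224 = 0.24160 Tg/yr.
Box C: F(C→D) = (0.24160 + 0.120) − 0.156 = 0.20560 Tg/yr.
Box D throughput = its input = 0.20560 Tg/yr; τ = 1.54 / 0.20560 = 7.490 yr.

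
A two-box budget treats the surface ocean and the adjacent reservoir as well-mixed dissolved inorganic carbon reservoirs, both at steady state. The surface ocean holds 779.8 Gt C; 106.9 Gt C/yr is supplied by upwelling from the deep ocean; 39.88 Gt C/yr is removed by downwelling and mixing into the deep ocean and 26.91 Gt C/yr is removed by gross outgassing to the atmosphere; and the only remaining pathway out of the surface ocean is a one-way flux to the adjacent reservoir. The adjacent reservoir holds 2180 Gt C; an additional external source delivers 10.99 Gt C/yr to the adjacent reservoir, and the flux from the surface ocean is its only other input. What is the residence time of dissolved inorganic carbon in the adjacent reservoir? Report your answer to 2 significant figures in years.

43 yr

Balance the surface ocean: ΣF_in = 106.90 Gt C/yr.
Flux to the adjacent reservoir = ΣF_in − (39.88 + 26.91) = 40.110 Gt C/yr.
Total input to the adjacent reservoir = 40.110 + 10.99 = 51.100 Gt C/yr; at steady state this equals its total output.
τ = M / F = 2180 / 51.100 = 42.66 yr.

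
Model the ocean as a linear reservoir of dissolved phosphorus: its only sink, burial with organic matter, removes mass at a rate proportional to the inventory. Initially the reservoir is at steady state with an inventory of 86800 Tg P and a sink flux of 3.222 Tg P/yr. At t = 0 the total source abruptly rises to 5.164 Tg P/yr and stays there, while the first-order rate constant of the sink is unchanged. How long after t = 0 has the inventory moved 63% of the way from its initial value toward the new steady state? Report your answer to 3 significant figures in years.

26800 yr

τ = M₀/F₀ = 86800/3.222 = 26940 yr.
The remaining gap fraction is e^(−t/τ); 63% covered ⇒ e^(−t/τ) = 0.370.
t = −τ ln(0.370) = 26940 × 0.9943 = 26780 yr.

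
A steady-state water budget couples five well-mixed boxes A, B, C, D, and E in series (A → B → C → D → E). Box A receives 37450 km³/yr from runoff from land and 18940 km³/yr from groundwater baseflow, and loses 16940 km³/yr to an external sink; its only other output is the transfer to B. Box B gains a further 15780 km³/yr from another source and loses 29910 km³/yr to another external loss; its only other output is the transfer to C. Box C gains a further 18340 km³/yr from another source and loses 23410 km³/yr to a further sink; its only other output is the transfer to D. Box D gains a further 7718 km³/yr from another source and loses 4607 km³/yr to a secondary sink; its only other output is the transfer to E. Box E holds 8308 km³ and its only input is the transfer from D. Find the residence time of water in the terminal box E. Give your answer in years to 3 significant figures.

Box A: F(A→B) = (37450 + 18940) − 16940 = 39450 km³/yr.
Box B: F(B→C) = (39450 + 15780) − 29910 = 25320 km³/yr.
Box C: F(C→D) = (25320 + 18340) − 23410 = 20250 km³/yr.
Box D: F(D→E) = (20250 + 7718) − 4607 = 23361 km³/yr.
Box E throughput = its input = 23361 km³/yr; τ = 8308 / 23361 = 0.3556 yr.

0.356 yr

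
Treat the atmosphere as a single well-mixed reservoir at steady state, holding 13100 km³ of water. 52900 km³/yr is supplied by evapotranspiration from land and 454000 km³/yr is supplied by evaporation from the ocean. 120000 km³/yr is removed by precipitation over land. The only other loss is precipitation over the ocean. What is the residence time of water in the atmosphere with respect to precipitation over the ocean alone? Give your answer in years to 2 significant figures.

0.034 yr

At steady state ΣF_in = ΣF_out.
ΣF_in = 52900 + 454000 = 506900 km³/yr.
Precipitation over the ocean flux = ΣF_in − (120000) = 506900 − 120000 = 386900 km³/yr.
τ = M / F = 13100 / 386900 = 0.03386 yr.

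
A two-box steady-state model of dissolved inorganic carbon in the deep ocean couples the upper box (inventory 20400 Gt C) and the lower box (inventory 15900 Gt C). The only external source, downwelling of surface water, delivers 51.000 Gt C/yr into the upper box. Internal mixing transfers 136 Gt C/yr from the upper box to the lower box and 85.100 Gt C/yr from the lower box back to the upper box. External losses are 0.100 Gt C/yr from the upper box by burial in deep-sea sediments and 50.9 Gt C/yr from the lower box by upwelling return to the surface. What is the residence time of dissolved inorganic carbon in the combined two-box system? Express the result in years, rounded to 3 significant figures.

712 yr

Treat the two boxes together as one reservoir: the mixing fluxes between them are internal recycling, so τ = ΣM / Σ(external losses).
M_total = 20400 + 15900 = 36300 Gt C.
ΣF_external_out = 0.100 + 50.9 = 51.000 Gt C/yr.
τ = M_total / ΣF_ext = 36300 / 51.000 = 711.8 yr.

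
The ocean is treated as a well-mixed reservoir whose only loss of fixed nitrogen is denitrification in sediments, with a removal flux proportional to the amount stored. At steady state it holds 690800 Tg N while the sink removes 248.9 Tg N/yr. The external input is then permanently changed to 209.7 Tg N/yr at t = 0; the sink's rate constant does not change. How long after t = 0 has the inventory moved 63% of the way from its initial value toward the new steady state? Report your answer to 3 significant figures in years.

2760 yr

τ = M₀/F₀ = 690800/248.9 = 2775 yr.
The remaining gap fraction is e^(−t/τ); 63% covered ⇒ e^(−t/τ) = 0.370.
t = −τ ln(0.370) = 2775 × 0.9943 = 2759 yr.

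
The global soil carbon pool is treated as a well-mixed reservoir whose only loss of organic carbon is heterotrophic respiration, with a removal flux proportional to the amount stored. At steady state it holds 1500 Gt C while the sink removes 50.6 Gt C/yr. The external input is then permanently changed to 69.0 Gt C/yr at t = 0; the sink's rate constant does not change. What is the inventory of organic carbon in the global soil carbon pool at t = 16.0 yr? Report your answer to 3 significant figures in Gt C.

The sink rate constant is k = F₀/M₀ = 50.6/1500 = 0.03373 yr⁻¹.
Solving dM/dt = F₁ − kM with M(0) = M₀ gives M(t) = F₁/k + (M₀ − F₁/k)·e^(−kt).
F₁/k = 69.0/0.03373 = 2045.5 Gt C; kt = 0.03373 × 16.0 = 0.5397, e^(−kt) = 0.5829.
M(16.0) = 2045.5 + (1500 − 2045.5) × 0.5829 = 2045.5 − 317.9 = 1727.5 Gt C.

1730 Gt C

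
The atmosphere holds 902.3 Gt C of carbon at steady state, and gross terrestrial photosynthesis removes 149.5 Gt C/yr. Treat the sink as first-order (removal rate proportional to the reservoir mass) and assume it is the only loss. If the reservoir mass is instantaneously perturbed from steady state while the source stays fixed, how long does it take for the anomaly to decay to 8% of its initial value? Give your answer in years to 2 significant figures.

15 yr

For a linear reservoir the anomaly decays as exp(−t/τ) with τ = M/F = 902.3/149.5 = 6.035 yr.
exp(−t/τ) = 0.08 ⇒ t = −τ ln(0.08) = 6.035 × 2.526 = 15.24 yr.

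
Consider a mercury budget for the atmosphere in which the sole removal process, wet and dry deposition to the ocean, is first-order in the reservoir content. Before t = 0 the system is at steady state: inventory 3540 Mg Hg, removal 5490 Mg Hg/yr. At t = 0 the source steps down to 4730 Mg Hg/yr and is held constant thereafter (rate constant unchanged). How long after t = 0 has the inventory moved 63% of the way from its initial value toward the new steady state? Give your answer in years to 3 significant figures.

0.641 yr

τ = M₀/F₀ = 3540/5490 = 0.6448 yr.
The remaining gap fraction is e^(−t/τ); 63% covered ⇒ e^(−t/τ) = 0.370.
t = −τ ln(0.370) = 0.6448 × 0.9943 = 0.6411 yr.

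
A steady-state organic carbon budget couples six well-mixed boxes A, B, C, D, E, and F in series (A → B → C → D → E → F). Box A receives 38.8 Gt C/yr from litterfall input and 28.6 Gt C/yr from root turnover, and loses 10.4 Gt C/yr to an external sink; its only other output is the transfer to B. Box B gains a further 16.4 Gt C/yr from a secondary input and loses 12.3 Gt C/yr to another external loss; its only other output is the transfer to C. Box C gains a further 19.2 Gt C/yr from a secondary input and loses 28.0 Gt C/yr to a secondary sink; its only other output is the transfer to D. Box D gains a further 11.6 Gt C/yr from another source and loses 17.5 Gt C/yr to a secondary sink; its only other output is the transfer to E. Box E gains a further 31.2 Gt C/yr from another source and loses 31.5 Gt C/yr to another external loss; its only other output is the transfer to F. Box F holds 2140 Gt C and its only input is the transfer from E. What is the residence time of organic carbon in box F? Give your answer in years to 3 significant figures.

Box A: F(A→B) = (38.8 + 28.6) − 10.4 = 57.000 Gt C/yr.
Box B: F(B→C) = (57.000 + 16.4) − 12.3 = 61.100 Gt C/yr.
Box C: F(C→D) = (61.100 + 19.2) − 28.0 = 52.300 Gt C/yr.
Box D: F(D→E) = (52.300 + 11.6) − 17.5 = 46.400 Gt C/yr.
Box E: F(E→F) = (46.400 + 31.2) − 31.5 = 46.100 Gt C/yr.
Box F throughput = its input = 46.100 Gt C/yr; τ = 2140 / 46.100 = 46.42 yr.

46.4 yr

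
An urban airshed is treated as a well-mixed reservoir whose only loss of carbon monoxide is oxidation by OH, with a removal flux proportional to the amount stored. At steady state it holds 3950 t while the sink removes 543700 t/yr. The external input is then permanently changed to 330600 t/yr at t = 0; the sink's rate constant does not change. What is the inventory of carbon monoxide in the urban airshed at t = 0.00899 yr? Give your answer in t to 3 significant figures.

2850 t

The sink rate constant is k = F₀/M₀ = 543700/3950 = 137.6 yr⁻¹.
Solving dM/dt = F₁ − kM with M(0) = M₀ gives M(t) = F₁/k + (M₀ − F₁/k)·e^(−kt).
F₁/k = 330600/137.6 = 2401.8 t; kt = 137.6 × 0.00899 = 1.237, e^(−kt) = 0.2901.
M(0.00899) = 2401.8 + (3950 − 2401.8) × 0.2901 = 2401.8 + 449.2 = 2851.0 t.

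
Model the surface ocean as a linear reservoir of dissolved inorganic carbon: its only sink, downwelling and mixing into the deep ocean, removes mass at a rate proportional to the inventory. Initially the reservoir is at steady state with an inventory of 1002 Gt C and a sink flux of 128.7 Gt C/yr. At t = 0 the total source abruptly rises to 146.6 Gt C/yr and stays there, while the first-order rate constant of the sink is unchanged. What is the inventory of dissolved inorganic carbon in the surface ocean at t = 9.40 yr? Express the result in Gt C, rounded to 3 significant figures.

1100 Gt C

The sink rate constant is k = F₀/M₀ = 128.7/1002 = 0.1284 yr⁻¹.
Solving dM/dt = F₁ − kM with M(0) = M₀ gives M(t) = F₁/k + (M₀ − F₁/k)·e^(−kt).
F₁/k = 146.6/0.1284 = 1141.4 Gt C; kt = 0.1284 × 9.40 = 1.207, e^(−kt) = 0.2990.
M(9.40) = 1141.4 + (1002 − 1141.4) × 0.2990 = 1141.4 − 41.67 = 1099.7 Gt C.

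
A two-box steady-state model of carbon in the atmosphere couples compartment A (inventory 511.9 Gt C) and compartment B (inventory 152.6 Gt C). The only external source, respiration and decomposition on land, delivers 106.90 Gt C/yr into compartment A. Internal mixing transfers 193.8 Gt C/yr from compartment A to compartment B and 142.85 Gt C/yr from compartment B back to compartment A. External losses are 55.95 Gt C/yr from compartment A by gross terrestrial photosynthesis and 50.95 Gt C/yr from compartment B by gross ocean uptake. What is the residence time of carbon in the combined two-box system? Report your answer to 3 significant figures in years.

For the system as a whole, the A↔B exchange is internal and contributes nothing to the throughput; only the external sinks remove mass.
M_total = 511.9 + 152.6 = 664.50 Gt C.
ΣF_external_out = 55.95 + 50.95 = 106.90 Gt C/yr.
τ = M_total / ΣF_ext = 664.50 / 106.90 = 6.216 yr.

6.22 yr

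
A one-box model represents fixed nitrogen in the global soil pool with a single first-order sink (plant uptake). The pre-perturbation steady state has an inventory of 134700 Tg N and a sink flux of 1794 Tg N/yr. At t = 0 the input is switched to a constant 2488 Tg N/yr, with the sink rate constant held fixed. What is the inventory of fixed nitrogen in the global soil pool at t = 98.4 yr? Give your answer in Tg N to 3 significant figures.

173000 Tg N

Residence time τ = M₀/F₀ = 75.08 yr. The eventual steady state is M_∞ = M₀·(F₁/F₀) = 134700 × 2488/1794 = 186810 Tg N.
The anomaly ΔM(t) = M(t) − M_∞ decays as ΔM₀·e^(−t/τ) with ΔM₀ = 134700 − 186810 = −52110 Tg N.
At t = 98.4 yr, e^(−t/τ) = e^(−1.311) = 0.2697, so ΔM = −14050 Tg N and M = 186810 − 14050 = 172760 Tg N.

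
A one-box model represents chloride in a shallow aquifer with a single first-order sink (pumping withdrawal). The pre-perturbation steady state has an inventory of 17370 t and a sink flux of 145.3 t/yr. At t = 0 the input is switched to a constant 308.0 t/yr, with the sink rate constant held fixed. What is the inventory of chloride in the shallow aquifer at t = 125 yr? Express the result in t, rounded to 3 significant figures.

30000 t

The sink rate constant is k = F₀/M₀ = 145.3/17370 = 0.008365 yr⁻¹.
Solving dM/dt = F₁ − kM with M(0) = M₀ gives M(t) = F₁/k + (M₀ − F₁/k)·e^(−kt).
F₁/k = 308.0/0.008365 = 36820 t; kt = 0.008365 × 125 = 1.046, e^(−kt) = 0.3515.
M(125) = 36820 + (17370 − 36820) × 0.3515 = 36820 − 6836 = 29984 t.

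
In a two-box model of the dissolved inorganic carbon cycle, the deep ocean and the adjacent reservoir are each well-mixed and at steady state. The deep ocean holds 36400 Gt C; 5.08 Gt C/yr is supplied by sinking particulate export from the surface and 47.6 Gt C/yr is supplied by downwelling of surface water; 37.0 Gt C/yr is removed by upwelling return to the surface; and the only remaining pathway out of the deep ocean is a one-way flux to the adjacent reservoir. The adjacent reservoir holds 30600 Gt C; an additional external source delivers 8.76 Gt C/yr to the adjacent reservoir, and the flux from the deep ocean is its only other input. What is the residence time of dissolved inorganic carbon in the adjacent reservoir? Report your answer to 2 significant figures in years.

Balance the deep ocean: ΣF_in = 5.08 + 47.6 = 52.680 Gt C/yr.
Flux to the adjacent reservoir = ΣF_in − (37.0) = 15.680 Gt C/yr.
Total input to the adjacent reservoir = 15.680 + 8.76 = 24.440 Gt C/yr; at steady state this equals its total output.
τ = M / F = 30600 / 24.440 = 1252 yr.

1300 yr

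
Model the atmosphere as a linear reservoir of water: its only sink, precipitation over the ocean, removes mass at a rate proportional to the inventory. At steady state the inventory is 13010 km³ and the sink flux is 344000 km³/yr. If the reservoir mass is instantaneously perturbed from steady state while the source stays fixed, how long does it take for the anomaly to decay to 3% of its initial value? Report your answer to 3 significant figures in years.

0.133 yr

For a linear reservoir the anomaly decays as exp(−t/τ) with τ = M/F = 13010/344000 = 0.03782 yr.
exp(−t/τ) = 0.03 ⇒ t = −τ ln(0.03) = 0.03782 × 3.507 = 0.1326 yr.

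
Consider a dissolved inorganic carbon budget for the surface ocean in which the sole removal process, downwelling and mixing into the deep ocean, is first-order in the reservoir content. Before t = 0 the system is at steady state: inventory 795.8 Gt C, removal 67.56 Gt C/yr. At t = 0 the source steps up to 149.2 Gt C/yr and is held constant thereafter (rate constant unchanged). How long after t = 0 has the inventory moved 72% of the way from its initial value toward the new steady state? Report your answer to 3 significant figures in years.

15.0 yr

τ = M₀/F₀ = 795.8/67.56 = 11.78 yr.
The remaining gap fraction is e^(−t/τ); 72% covered ⇒ e^(−t/τ) = 0.280.
t = −τ ln(0.280) = 11.78 × 1.273 = 14.99 yr.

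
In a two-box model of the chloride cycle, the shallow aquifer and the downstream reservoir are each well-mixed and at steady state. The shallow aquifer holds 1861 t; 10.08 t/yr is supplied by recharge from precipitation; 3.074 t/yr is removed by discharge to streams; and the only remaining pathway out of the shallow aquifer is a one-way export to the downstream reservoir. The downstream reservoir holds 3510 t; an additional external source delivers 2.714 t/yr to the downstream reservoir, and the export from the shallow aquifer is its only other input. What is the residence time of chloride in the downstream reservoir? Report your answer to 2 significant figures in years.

360 yr

Balance the shallow aquifer: ΣF_in = 10.080 t/yr.
Export to the downstream reservoir = ΣF_in − (3.074) = 7.0060 t/yr.
Total input to the downstream reservoir = 7.0060 + 2.714 = 9.7200 t/yr; at steady state this equals its total output.
τ = M / F = 3510 / 9.7200 = 361.1 yr.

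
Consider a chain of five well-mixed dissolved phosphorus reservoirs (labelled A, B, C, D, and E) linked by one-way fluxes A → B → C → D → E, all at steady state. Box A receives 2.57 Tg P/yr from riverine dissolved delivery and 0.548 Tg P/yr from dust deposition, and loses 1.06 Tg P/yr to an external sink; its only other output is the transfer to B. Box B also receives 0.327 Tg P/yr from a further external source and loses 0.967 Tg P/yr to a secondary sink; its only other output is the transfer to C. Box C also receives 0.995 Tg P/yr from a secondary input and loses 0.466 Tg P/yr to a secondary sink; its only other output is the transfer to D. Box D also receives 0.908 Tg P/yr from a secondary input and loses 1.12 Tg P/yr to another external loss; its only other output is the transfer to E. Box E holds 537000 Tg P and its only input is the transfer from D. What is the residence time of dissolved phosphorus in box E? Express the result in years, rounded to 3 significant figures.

310000 yr

Box A: F(A→B) = (2.57 + 0.548) − 1.06 = 2.0580 Tg P/yr.
Box B: F(B→C) = (2.0580 + 0.327) − 0.967 = 1.4180 Tg P/yr.
Box C: F(C→D) = (1.4180 + 0.995) − 0.466 = 1.9470 Tg P/yr.
Box D: F(D→E) = (1.9470 + 0.908) − 1.12 = 1.7350 Tg P/yr.
Box E throughput = its input = 1.7350 Tg P/yr; τ = 537000 / 1.7350 = 309500 yr.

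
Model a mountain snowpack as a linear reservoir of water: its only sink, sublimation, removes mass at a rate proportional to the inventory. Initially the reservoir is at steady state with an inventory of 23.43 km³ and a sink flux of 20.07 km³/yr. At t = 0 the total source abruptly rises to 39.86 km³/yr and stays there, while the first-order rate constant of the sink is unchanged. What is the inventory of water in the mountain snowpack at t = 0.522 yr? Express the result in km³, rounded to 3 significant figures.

31.8 km³

Residence time τ = M₀/F₀ = 1.167 yr. The eventual steady state is M_∞ = M₀·(F₁/F₀) = 23.43 × 39.86/20.07 = 46.533 km³.
The anomaly ΔM(t) = M(t) − M_∞ decays as ΔM₀·e^(−t/τ) with ΔM₀ = 23.43 − 46.533 = −23.10 km³.
At t = 0.522 yr, e^(−t/τ) = e^(−0.4471) = 0.6395, so ΔM = −14.77 km³ and M = 46.533 − 14.77 = 31.760 km³.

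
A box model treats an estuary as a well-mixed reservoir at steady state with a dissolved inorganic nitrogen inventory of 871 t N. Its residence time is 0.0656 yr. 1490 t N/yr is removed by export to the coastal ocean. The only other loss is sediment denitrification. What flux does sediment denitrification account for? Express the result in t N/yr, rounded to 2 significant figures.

12000 t N/yr

Total removal F = M/τ = 871 / 0.0656 = 13280 t N/yr.
Sediment denitrification = F − (1490) = 13280 − 1490 = 11790 t N/yr.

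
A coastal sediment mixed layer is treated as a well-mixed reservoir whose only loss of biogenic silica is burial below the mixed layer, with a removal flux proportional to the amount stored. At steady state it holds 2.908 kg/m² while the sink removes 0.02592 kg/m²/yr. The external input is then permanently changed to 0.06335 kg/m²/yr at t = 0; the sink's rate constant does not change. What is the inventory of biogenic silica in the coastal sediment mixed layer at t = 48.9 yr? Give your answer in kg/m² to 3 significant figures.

Residence time τ = M₀/F₀ = 112.2 yr. The eventual steady state is M_∞ = M₀·(F₁/F₀) = 2.908 × 0.06335/0.02592 = 7.1073 kg/m².
The anomaly ΔM(t) = M(t) − M_∞ decays as ΔM₀·e^(−t/τ) with ΔM₀ = 2.908 − 7.1073 = −4.199 kg/m².
At t = 48.9 yr, e^(−t/τ) = e^(−0.4359) = 0.6467, so ΔM = −2.716 kg/m² and M = 7.1073 − 2.716 = 4.3916 kg/m².

4.39 kg/m²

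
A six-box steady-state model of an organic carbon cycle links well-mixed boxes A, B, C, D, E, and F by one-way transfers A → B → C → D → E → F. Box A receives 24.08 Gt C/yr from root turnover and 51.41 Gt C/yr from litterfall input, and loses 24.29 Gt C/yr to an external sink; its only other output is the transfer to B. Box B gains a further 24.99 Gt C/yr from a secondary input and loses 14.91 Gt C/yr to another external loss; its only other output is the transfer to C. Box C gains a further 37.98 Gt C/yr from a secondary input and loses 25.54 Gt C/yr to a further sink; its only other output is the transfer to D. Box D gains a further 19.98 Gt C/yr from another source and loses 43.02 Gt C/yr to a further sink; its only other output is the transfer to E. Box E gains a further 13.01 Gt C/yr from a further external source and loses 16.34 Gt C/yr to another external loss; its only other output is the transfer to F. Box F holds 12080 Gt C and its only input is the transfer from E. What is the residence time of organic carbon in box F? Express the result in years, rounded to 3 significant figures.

Box A: F(A→B) = (24.08 + 51.41) − 24.29 = 51.200 Gt C/yr.
Box B: F(B→C) = (51.200 + 24.99) − 14.91 = 61.280 Gt C/yr.
Box C: F(C→D) = (61.280 + 37.98) − 25.54 = 73.720 Gt C/yr.
Box D: F(D→E) = (73.720 + 19.98) − 43.02 = 50.680 Gt C/yr.
Box E: F(E→F) = (50.680 + 13.01) − 16.34 = 47.350 Gt C/yr.
Box F throughput = its input = 47.350 Gt C/yr; τ = 12080 / 47.350 = 255.1 yr.

255 yr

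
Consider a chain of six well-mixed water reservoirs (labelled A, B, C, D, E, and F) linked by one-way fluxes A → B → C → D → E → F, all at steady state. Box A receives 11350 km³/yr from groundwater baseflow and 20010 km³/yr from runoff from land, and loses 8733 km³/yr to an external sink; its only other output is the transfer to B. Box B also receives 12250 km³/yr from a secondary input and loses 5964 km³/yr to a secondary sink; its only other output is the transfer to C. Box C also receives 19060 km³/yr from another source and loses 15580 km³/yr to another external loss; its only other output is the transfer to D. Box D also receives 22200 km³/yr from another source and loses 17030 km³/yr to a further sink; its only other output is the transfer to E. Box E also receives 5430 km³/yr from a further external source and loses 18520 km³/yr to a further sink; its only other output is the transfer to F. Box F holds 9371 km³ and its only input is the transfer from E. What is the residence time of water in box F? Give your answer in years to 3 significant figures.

Box A: F(A→B) = (11350 + 20010) − 8733 = 22627 km³/yr.
Box B: F(B→C) = (22627 + 12250) − 5964 = 28913 km³/yr.
Box C: F(C→D) = (28913 + 19060) − 15580 = 32393 km³/yr.
Box D: F(D→E) = (32393 + 22200) − 17030 = 37563 km³/yr.
Box E: F(E→F) = (37563 + 5430) − 18520 = 24473 km³/yr.
Box F throughput = its input = 24473 km³/yr; τ = 9371 / 24473 = 0.3829 yr.

0.383 yr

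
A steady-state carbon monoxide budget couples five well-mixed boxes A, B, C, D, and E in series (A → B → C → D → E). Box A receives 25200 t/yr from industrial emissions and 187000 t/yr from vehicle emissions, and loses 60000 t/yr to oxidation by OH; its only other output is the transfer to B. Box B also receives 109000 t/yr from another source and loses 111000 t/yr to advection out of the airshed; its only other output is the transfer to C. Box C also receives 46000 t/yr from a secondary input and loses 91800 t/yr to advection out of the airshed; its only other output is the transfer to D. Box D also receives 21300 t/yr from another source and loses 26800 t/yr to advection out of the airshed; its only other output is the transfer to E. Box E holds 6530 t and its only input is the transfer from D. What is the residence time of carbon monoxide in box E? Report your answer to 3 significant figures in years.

Box A: F(A→B) = (25200 + 187000) − 60000 = 152200 t/yr.
Box B: F(B→C) = (152200 + 109000) − 111000 = 150200 t/yr.
Box C: F(C→D) = (150200 + 46000) − 91800 = 104400 t/yr.
Box D: F(D→E) = (104400 + 21300) − 26800 = 98900 t/yr.
Box E throughput = its input = 98900 t/yr; τ = 6530 / 98900 = 0.06603 yr.

0.0660 yr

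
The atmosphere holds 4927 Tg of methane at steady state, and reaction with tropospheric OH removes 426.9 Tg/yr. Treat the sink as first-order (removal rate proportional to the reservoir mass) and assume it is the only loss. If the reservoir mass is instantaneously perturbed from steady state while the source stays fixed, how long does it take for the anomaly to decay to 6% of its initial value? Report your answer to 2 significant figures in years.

32 yr

For a linear reservoir the anomaly decays as exp(−t/τ) with τ = M/F = 4927/426.9 = 11.54 yr.
exp(−t/τ) = 0.06 ⇒ t = −τ ln(0.06) = 11.54 × 2.813 = 32.47 yr.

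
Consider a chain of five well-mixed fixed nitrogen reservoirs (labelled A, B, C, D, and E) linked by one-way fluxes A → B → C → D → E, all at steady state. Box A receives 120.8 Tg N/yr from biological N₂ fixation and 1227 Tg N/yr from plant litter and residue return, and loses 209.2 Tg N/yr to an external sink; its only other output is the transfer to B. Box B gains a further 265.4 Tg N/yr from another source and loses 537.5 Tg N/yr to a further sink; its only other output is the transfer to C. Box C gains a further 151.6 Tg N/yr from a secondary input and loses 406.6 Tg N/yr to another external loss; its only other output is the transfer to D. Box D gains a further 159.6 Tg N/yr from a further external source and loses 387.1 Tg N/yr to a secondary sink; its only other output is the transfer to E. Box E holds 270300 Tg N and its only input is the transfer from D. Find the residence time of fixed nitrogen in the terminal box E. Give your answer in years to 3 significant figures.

704 yr

Box A: F(A→B) = (120.8 + 1227) − 209.2 = 1138.6 Tg N/yr.
Box B: F(B→C) = (1138.6 + 265.4) − 537.5 = 866.50 Tg N/yr.
Box C: F(C→D) = (866.50 + 151.6) − 406.6 = 611.50 Tg N/yr.
Box D: F(D→E) = (611.50 + 159.6) − 387.1 = 384.00 Tg N/yr.
Box E throughput = its input = 384.00 Tg N/yr; τ = 270300 / 384.00 = 703.9 yr.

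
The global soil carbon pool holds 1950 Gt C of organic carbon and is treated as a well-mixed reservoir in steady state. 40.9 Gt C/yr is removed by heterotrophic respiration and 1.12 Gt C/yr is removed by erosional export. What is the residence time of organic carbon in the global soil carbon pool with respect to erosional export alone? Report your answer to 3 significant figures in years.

1740 yr

Residence time with respect to a single sink: τ = M / F_sink.
τ = 1950 / 1.12 = 1741 yr.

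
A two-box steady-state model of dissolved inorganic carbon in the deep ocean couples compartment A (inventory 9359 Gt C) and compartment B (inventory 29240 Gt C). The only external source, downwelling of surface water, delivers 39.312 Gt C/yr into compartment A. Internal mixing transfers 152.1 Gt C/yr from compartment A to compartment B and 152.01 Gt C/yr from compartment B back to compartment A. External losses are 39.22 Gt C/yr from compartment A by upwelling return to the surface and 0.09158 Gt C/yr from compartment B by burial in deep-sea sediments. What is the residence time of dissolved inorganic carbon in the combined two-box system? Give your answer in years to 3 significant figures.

For the system as a whole, the A↔B exchange is internal and contributes nothing to the throughput; only the external sinks remove mass.
M_total = 9359 + 29240 = 38599 Gt C.
ΣF_external_out = 39.22 + 0.09158 = 39.312 Gt C/yr.
τ = M_total / ΣF_ext = 38599 / 39.312 = 981.9 yr.

982 yr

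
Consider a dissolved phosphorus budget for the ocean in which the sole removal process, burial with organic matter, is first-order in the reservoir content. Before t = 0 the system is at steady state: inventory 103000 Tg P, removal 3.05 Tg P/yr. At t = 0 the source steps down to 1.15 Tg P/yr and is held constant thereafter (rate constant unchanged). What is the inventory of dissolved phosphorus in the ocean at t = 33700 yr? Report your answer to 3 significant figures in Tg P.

Residence time τ = M₀/F₀ = 33770 yr. The eventual steady state is M_∞ = M₀·(F₁/F₀) = 103000 × 1.15/3.05 = 38836 Tg P.
The anomaly ΔM(t) = M(t) − M_∞ decays as ΔM₀·e^(−t/τ) with ΔM₀ = 103000 − 38836 = 64160 Tg P.
At t = 33700 yr, e^(−t/τ) = e^(−0.9979) = 0.3686, so ΔM = 23650 Tg P and M = 38836 + 23650 = 62490 Tg P.

62500 Tg P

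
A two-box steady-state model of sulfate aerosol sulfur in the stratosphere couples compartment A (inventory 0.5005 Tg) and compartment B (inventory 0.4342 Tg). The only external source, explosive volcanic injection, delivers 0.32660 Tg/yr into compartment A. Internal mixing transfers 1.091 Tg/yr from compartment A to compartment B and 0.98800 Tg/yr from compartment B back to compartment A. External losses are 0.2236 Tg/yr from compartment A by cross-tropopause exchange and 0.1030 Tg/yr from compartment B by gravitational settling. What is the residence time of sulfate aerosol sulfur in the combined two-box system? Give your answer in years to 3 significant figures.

2.86 yr

For the system as a whole, the A↔B exchange is internal and contributes nothing to the throughput; only the external sinks remove mass.
M_total = 0.5005 + 0.4342 = 0.93470 Tg.
ΣF_external_out = 0.2236 + 0.1030 = 0.32660 Tg/yr.
τ = M_total / ΣF_ext = 0.93470 / 0.32660 = 2.862 yr.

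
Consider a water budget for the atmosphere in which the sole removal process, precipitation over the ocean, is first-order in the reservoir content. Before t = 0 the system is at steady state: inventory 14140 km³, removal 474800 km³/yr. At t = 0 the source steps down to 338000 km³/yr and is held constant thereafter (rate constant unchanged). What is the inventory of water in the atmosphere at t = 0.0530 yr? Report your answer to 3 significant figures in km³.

The sink rate constant is k = F₀/M₀ = 474800/14140 = 33.58 yr⁻¹.
Solving dM/dt = F₁ − kM with M(0) = M₀ gives M(t) = F₁/k + (M₀ − F₁/k)·e^(−kt).
F₁/k = 338000/33.58 = 10066 km³; kt = 33.58 × 0.0530 = 1.780, e^(−kt) = 0.1687.
M(0.0530) = 10066 + (14140 − 10066) × 0.1687 = 10066 + 687.3 = 10753 km³.

10800 km³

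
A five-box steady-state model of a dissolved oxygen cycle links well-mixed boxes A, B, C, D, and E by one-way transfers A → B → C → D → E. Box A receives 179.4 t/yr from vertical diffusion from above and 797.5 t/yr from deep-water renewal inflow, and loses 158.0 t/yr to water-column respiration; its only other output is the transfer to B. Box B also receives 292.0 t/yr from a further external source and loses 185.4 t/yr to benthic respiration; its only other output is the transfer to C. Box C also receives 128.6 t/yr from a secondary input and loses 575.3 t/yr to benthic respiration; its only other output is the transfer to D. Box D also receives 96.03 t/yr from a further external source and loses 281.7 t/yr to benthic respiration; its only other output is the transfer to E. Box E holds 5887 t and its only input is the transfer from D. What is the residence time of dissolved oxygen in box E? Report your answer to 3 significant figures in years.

Box A: F(A→B) = (179.4 + 797.5) − 158.0 = 818.90 t/yr.
Box B: F(B→C) = (818.90 + 292.0) − 185.4 = 925.50 t/yr.
Box C: F(C→D) = (925.50 + 128.6) − 575.3 = 478.80 t/yr.
Box D: F(D→E) = (478.80 + 96.03) − 281.7 = 293.13 t/yr.
Box E throughput = its input = 293.13 t/yr; τ = 5887 / 293.13 = 20.08 yr.

20.1 yr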